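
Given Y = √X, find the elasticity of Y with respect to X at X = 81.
Elasticity = 1/2

Elasticity = (dY/dX) · (X/Y)

dY/dX = 1/(2·√X)
At X = 81: dY/dX = 1/18, Y = 9

Elasticity = (1/18) · (81 / 9) = 1/2

Interpretation: for a small percentage change in X, the percentage change in Y is approximately 0.50 times as large.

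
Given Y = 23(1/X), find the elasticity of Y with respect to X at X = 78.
Elasticity = -1

Elasticity = (dY/dX) · (X/Y)

dY/dX = -23/X²
At X = 78: dY/dX = -23/6084, Y = 23/78

Elasticity = (-23/6084) · (78 / (23/78)) = -1

Interpretation: for a small percentage change in X, the percentage change in Y is approximately -1.00 times as large.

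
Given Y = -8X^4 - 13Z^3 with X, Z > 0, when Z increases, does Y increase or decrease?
Y decreases

Taking the partial derivative:
∂Y/∂Z = -39Z^2

∂Y/∂Z = -39Z^2 < 0 (assuming positive values)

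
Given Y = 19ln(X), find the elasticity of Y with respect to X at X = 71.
Elasticity = 1/ln(71) ≈ 0.2346

Elasticity = (dY/dX) · (X/Y)

dY/dX = 19/X
At X = 71: dY/dX = 19/71, Y = 19·ln(71)

Elasticity = (19/71) · (71 / (19·ln(71))) = 1/ln(71) ≈ 0.2346

Interpretation: for a small percentage change in X, the percentage change in Y is approximately 0.23 times as large.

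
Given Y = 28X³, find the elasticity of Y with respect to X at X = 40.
Elasticity = 3

Elasticity = (dY/dX) · (X/Y)

dY/dX = 84·X²
At X = 40: dY/dX = 134400, Y = 1792000

Elasticity = 134400 · (40 / 1792000) = 3

Interpretation: for a small percentage change in X, the percentage change in Y is approximately 3.00 times as large.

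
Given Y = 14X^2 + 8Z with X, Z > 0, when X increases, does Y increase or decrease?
Y increases

Taking the partial derivative:
∂Y/∂X = 28X

∂Y/∂X = 28X > 0 (assuming positive values)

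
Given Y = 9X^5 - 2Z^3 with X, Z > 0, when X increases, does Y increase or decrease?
Y increases

Taking the partial derivative:
∂Y/∂X = 45X^4

∂Y/∂X = 45X^4 > 0 (assuming positive values)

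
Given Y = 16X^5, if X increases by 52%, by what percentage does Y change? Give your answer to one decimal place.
711.4%

For Y = 16X^5:
If X → X(1 + 0.52)
Then Y → Y · (1 + 0.52)^5
     ≈ Y · 8.1137

Percentage change = ((1 + 0.52)^5 − 1) × 100% ≈ 711.4%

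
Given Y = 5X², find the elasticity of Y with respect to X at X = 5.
Elasticity = 2

Elasticity = (dY/dX) · (X/Y)

dY/dX = 10·X
At X = 5: dY/dX = 50, Y = 125

Elasticity = 50 · (5 / 125) = 2

Interpretation: for a small percentage change in X, the percentage change in Y is approximately 2.00 times as large.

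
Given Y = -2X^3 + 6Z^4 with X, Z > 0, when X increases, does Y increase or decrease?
Y decreases

Taking the partial derivative:
∂Y/∂X = -6X^2

∂Y/∂X = -6X^2 < 0 (assuming positive values)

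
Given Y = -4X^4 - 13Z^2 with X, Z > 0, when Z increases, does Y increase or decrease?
Y decreases

Taking the partial derivative:
∂Y/∂Z = -26Z

∂Y/∂Z = -26Z < 0 (assuming positive values)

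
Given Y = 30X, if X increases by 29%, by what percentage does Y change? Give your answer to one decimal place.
29.0%

For Y = 30X:
If X → X(1 + 0.29)
Then Y → Y · (1 + 0.29)^1
     = Y · 1.2900

Percentage change = ((1 + 0.29)^1 − 1) × 100% = 29.0%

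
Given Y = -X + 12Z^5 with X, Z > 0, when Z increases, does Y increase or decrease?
Y increases

Taking the partial derivative:
∂Y/∂Z = 60Z^4

∂Y/∂Z = 60Z^4 > 0 (assuming positive values)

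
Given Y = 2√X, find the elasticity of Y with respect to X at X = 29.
Elasticity = 1/2

Elasticity = (dY/dX) · (X/Y)

dY/dX = 1/√X
At X = 29: dY/dX = √29/29, Y = 2·√29

Elasticity = (√29/29) · (29 / (2·√29)) = 1/2

Interpretation: for a small percentage change in X, the percentage change in Y is approximately 0.50 times as large.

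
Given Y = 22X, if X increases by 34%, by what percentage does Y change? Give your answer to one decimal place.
34.0%

For Y = 22X:
If X → X(1 + 0.34)
Then Y → Y · (1 + 0.34)^1
     = Y · 1.3400

Percentage change = ((1 + 0.34)^1 − 1) × 100% = 34.0%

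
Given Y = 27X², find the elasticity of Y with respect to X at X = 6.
Elasticity = 2

Elasticity = (dY/dX) · (X/Y)

dY/dX = 54·X
At X = 6: dY/dX = 324, Y = 972

Elasticity = 324 · (6 / 972) = 2

Interpretation: for a small percentage change in X, the percentage change in Y is approximately 2.00 times as large.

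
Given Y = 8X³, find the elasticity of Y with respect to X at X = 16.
Elasticity = 3

Elasticity = (dY/dX) · (X/Y)

dY/dX = 24·X²
At X = 16: dY/dX = 6144, Y = 32768

Elasticity = 6144 · (16 / 32768) = 3

Interpretation: for a small percentage change in X, the percentage change in Y is approximately 3.00 times as large.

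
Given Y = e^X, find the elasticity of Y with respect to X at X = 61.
Elasticity = 61

Elasticity = (dY/dX) · (X/Y)

dY/dX = e^X
At X = 61: dY/dX = e^61, Y = e^61

Elasticity = (e^61) · (61 / (e^61)) = 61

Interpretation: for a small percentage change in X, the percentage change in Y is approximately 61.00 times as large.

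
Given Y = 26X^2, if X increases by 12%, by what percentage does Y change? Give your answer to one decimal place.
25.4%

For Y = 26X^2:
If X → X(1 + 0.12)
Then Y → Y · (1 + 0.12)^2
     = Y · 1.2544

Percentage change = ((1 + 0.12)^2 − 1) × 100% ≈ 25.4%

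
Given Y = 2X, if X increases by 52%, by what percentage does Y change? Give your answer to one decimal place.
52.0%

For Y = 2X:
If X → X(1 + 0.52)
Then Y → Y · (1 + 0.52)^1
     = Y · 1.5200

Percentage change = ((1 + 0.52)^1 − 1) × 100% = 52.0%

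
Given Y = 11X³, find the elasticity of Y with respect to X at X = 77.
Elasticity = 3

Elasticity = (dY/dX) · (X/Y)

dY/dX = 33·X²
At X = 77: dY/dX = 195657, Y = 5021863

Elasticity = 195657 · (77 / 5021863) = 3

Interpretation: for a small percentage change in X, the percentage change in Y is approximately 3.00 times as large.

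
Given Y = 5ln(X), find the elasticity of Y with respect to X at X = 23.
Elasticity = 1/ln(23) ≈ 0.3189

Elasticity = (dY/dX) · (X/Y)

dY/dX = 5/X
At X = 23: dY/dX = 5/23, Y = 5·ln(23)

Elasticity = (5/23) · (23 / (5·ln(23))) = 1/ln(23) ≈ 0.3189

Interpretation: for a small percentage change in X, the percentage change in Y is approximately 0.32 times as large.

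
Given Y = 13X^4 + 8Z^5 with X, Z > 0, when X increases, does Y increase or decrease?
Y increases

Taking the partial derivative:
∂Y/∂X = 52X^3

∂Y/∂X = 52X^3 > 0 (assuming positive values)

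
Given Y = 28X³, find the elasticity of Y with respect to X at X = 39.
Elasticity = 3

Elasticity = (dY/dX) · (X/Y)

dY/dX = 84·X²
At X = 39: dY/dX = 127764, Y = 1660932

Elasticity = 127764 · (39 / 1660932) = 3

Interpretation: for a small percentage change in X, the percentage change in Y is approximately 3.00 times as large.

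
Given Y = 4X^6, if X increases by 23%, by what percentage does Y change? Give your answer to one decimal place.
246.3%

For Y = 4X^6:
If X → X(1 + 0.23)
Then Y → Y · (1 + 0.23)^6
     ≈ Y · 3.4628

Percentage change = ((1 + 0.23)^6 − 1) × 100% ≈ 246.3%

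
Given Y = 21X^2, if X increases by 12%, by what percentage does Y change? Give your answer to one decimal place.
25.4%

For Y = 21X^2:
If X → X(1 + 0.12)
Then Y → Y · (1 + 0.12)^2
     = Y · 1.2544

Percentage change = ((1 + 0.12)^2 − 1) × 100% ≈ 25.4%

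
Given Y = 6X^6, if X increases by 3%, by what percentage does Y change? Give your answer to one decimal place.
19.4%

For Y = 6X^6:
If X → X(1 + 0.03)
Then Y → Y · (1 + 0.03)^6
     ≈ Y · 1.1941

Percentage change = ((1 + 0.03)^6 − 1) × 100% ≈ 19.4%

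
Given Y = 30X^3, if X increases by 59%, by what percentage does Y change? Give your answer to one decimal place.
302.0%

For Y = 30X^3:
If X → X(1 + 0.59)
Then Y → Y · (1 + 0.59)^3
     ≈ Y · 4.0197

Percentage change = ((1 + 0.59)^3 − 1) × 100% ≈ 302.0%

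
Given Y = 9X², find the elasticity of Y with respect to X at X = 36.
Elasticity = 2

Elasticity = (dY/dX) · (X/Y)

dY/dX = 18·X
At X = 36: dY/dX = 648, Y = 11664

Elasticity = 648 · (36 / 11664) = 2

Interpretation: for a small percentage change in X, the percentage change in Y is approximately 2.00 times as large.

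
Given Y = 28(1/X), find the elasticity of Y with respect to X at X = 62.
Elasticity = -1

Elasticity = (dY/dX) · (X/Y)

dY/dX = -28/X²
At X = 62: dY/dX = -7/961, Y = 14/31

Elasticity = (-7/961) · (62 / (14/31)) = -1

Interpretation: for a small percentage change in X, the percentage change in Y is approximately -1.00 times as large.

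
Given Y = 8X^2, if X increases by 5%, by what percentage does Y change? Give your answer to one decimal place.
10.3%

For Y = 8X^2:
If X → X(1 + 0.05)
Then Y → Y · (1 + 0.05)^2
     = Y · 1.1025

Percentage change = ((1 + 0.05)^2 − 1) × 100% ≈ 10.3%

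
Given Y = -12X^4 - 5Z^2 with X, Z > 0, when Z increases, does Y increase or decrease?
Y decreases

Taking the partial derivative:
∂Y/∂Z = -10Z

∂Y/∂Z = -10Z < 0 (assuming positive values)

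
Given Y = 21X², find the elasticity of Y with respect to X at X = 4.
Elasticity = 2

Elasticity = (dY/dX) · (X/Y)

dY/dX = 42·X
At X = 4: dY/dX = 168, Y = 336

Elasticity = 168 · (4 / 336) = 2

Interpretation: for a small percentage change in X, the percentage change in Y is approximately 2.00 times as large.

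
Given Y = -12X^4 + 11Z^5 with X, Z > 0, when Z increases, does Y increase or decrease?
Y increases

Taking the partial derivative:
∂Y/∂Z = 55Z^4

∂Y/∂Z = 55Z^4 > 0 (assuming positive values)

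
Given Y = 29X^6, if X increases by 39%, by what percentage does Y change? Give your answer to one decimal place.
621.3%

For Y = 29X^6:
If X → X(1 + 0.39)
Then Y → Y · (1 + 0.39)^6
     ≈ Y · 7.2125

Percentage change = ((1 + 0.39)^6 − 1) × 100% ≈ 621.3%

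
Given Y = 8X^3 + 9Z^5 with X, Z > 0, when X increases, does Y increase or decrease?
Y increases

Taking the partial derivative:
∂Y/∂X = 24X^2

∂Y/∂X = 24X^2 > 0 (assuming positive values)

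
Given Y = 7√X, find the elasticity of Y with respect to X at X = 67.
Elasticity = 1/2

Elasticity = (dY/dX) · (X/Y)

dY/dX = 7/(2·√X)
At X = 67: dY/dX = 7·√67/134, Y = 7·√67

Elasticity = (7·√67/134) · (67 / (7·√67)) = 1/2

Interpretation: for a small percentage change in X, the percentage change in Y is approximately 0.50 times as large.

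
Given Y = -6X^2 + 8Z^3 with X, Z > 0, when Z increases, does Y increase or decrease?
Y increases

Taking the partial derivative:
∂Y/∂Z = 24Z^2

∂Y/∂Z = 24Z^2 > 0 (assuming positive values)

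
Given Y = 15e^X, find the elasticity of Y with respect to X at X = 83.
Elasticity = 83

Elasticity = (dY/dX) · (X/Y)

dY/dX = 15·e^X
At X = 83: dY/dX = 15·e^83, Y = 15·e^83

Elasticity = (15·e^83) · (83 / (15·e^83)) = 83

Interpretation: for a small percentage change in X, the percentage change in Y is approximately 83.00 times as large.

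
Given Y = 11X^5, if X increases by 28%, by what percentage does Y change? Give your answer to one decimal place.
243.6%

For Y = 11X^5:
If X → X(1 + 0.28)
Then Y → Y · (1 + 0.28)^5
     ≈ Y · 3.4360

Percentage change = ((1 + 0.28)^5 − 1) × 100% ≈ 243.6%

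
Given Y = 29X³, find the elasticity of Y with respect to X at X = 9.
Elasticity = 3

Elasticity = (dY/dX) · (X/Y)

dY/dX = 87·X²
At X = 9: dY/dX = 7047, Y = 21141

Elasticity = 7047 · (9 / 21141) = 3

Interpretation: for a small percentage change in X, the percentage change in Y is approximately 3.00 times as large.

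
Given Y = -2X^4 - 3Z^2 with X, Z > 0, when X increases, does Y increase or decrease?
Y decreases

Taking the partial derivative:
∂Y/∂X = -8X^3

∂Y/∂X = -8X^3 < 0 (assuming positive values)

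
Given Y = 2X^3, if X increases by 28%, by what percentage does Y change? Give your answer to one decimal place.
109.7%

For Y = 2X^3:
If X → X(1 + 0.28)
Then Y → Y · (1 + 0.28)^3
     ≈ Y · 2.0972

Percentage change = ((1 + 0.28)^3 − 1) × 100% ≈ 109.7%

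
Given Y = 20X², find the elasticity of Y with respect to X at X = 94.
Elasticity = 2

Elasticity = (dY/dX) · (X/Y)

dY/dX = 40·X
At X = 94: dY/dX = 3760, Y = 176720

Elasticity = 3760 · (94 / 176720) = 2

Interpretation: for a small percentage change in X, the percentage change in Y is approximately 2.00 times as large.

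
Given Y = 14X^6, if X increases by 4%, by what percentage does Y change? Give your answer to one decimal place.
26.5%

For Y = 14X^6:
If X → X(1 + 0.04)
Then Y → Y · (1 + 0.04)^6
     ≈ Y · 1.2653

Percentage change = ((1 + 0.04)^6 − 1) × 100% ≈ 26.5%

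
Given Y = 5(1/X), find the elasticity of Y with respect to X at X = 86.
Elasticity = -1

Elasticity = (dY/dX) · (X/Y)

dY/dX = -5/X²
At X = 86: dY/dX = -5/7396, Y = 5/86

Elasticity = (-5/7396) · (86 / (5/86)) = -1

Interpretation: for a small percentage change in X, the percentage change in Y is approximately -1.00 times as large.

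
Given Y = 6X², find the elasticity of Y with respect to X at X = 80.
Elasticity = 2

Elasticity = (dY/dX) · (X/Y)

dY/dX = 12·X
At X = 80: dY/dX = 960, Y = 38400

Elasticity = 960 · (80 / 38400) = 2

Interpretation: for a small percentage change in X, the percentage change in Y is approximately 2.00 times as large.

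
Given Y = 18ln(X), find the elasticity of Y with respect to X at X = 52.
Elasticity = 1/ln(52) ≈ 0.2531

Elasticity = (dY/dX) · (X/Y)

dY/dX = 18/X
At X = 52: dY/dX = 9/26, Y = 18·ln(52)

Elasticity = (9/26) · (52 / (18·ln(52))) = 1/ln(52) ≈ 0.2531

Interpretation: for a small percentage change in X, the percentage change in Y is approximately 0.25 times as large.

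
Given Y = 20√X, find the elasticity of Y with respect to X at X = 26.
Elasticity = 1/2

Elasticity = (dY/dX) · (X/Y)

dY/dX = 10/√X
At X = 26: dY/dX = 5·√26/13, Y = 20·√26

Elasticity = (5·√26/13) · (26 / (20·√26)) = 1/2

Interpretation: for a small percentage change in X, the percentage change in Y is approximately 0.50 times as large.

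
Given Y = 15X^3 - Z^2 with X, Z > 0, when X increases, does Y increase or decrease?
Y increases

Taking the partial derivative:
∂Y/∂X = 45X^2

∂Y/∂X = 45X^2 > 0 (assuming positive values)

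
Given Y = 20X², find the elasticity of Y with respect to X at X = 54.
Elasticity = 2

Elasticity = (dY/dX) · (X/Y)

dY/dX = 40·X
At X = 54: dY/dX = 2160, Y = 58320

Elasticity = 2160 · (54 / 58320) = 2

Interpretation: for a small percentage change in X, the percentage change in Y is approximately 2.00 times as large.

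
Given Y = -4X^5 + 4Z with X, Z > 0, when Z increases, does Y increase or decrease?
Y increases

Taking the partial derivative:
∂Y/∂Z = 4

∂Y/∂Z = 4 > 0 (assuming positive values)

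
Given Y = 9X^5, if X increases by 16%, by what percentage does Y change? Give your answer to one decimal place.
110.0%

For Y = 9X^5:
If X → X(1 + 0.16)
Then Y → Y · (1 + 0.16)^5
     ≈ Y · 2.1003

Percentage change = ((1 + 0.16)^5 − 1) × 100% ≈ 110.0%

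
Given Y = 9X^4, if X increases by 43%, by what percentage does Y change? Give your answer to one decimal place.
318.2%

For Y = 9X^4:
If X → X(1 + 0.43)
Then Y → Y · (1 + 0.43)^4
     ≈ Y · 4.1816

Percentage change = ((1 + 0.43)^4 − 1) × 100% ≈ 318.2%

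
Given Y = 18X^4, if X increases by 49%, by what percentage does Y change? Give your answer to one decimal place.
392.9%

For Y = 18X^4:
If X → X(1 + 0.49)
Then Y → Y · (1 + 0.49)^4
     ≈ Y · 4.9288

Percentage change = ((1 + 0.49)^4 − 1) × 100% ≈ 392.9%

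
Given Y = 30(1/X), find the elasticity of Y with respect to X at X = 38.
Elasticity = -1

Elasticity = (dY/dX) · (X/Y)

dY/dX = -30/X²
At X = 38: dY/dX = -15/722, Y = 15/19

Elasticity = (-15/722) · (38 / (15/19)) = -1

Interpretation: for a small percentage change in X, the percentage change in Y is approximately -1.00 times as large.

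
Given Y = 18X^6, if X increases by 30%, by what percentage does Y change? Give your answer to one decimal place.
382.7%

For Y = 18X^6:
If X → X(1 + 0.3)
Then Y → Y · (1 + 0.3)^6
     ≈ Y · 4.8268

Percentage change = ((1 + 0.3)^6 − 1) × 100% ≈ 382.7%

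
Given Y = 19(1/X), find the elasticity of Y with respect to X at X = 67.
Elasticity = -1

Elasticity = (dY/dX) · (X/Y)

dY/dX = -19/X²
At X = 67: dY/dX = -19/4489, Y = 19/67

Elasticity = (-19/4489) · (67 / (19/67)) = -1

Interpretation: for a small percentage change in X, the percentage change in Y is approximately -1.00 times as large.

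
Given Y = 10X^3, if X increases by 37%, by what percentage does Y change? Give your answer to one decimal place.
157.1%

For Y = 10X^3:
If X → X(1 + 0.37)
Then Y → Y · (1 + 0.37)^3
     ≈ Y · 2.5714

Percentage change = ((1 + 0.37)^3 − 1) × 100% ≈ 157.1%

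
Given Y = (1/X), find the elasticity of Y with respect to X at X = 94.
Elasticity = -1

Elasticity = (dY/dX) · (X/Y)

dY/dX = -1/X²
At X = 94: dY/dX = -1/8836, Y = 1/94

Elasticity = (-1/8836) · (94 / (1/94)) = -1

Interpretation: for a small percentage change in X, the percentage change in Y is approximately -1.00 times as large.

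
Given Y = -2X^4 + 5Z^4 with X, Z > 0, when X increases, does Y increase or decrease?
Y decreases

Taking the partial derivative:
∂Y/∂X = -8X^3

∂Y/∂X = -8X^3 < 0 (assuming positive values)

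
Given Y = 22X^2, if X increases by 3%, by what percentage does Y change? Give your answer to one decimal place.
6.1%

For Y = 22X^2:
If X → X(1 + 0.03)
Then Y → Y · (1 + 0.03)^2
     = Y · 1.0609

Percentage change = ((1 + 0.03)^2 − 1) × 100% ≈ 6.1%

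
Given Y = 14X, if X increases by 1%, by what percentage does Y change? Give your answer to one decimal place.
1.0%

For Y = 14X:
If X → X(1 + 0.01)
Then Y → Y · (1 + 0.01)^1
     = Y · 1.0100

Percentage change = ((1 + 0.01)^1 − 1) × 100% = 1.0%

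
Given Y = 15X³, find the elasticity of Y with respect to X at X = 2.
Elasticity = 3

Elasticity = (dY/dX) · (X/Y)

dY/dX = 45·X²
At X = 2: dY/dX = 180, Y = 120

Elasticity = 180 · (2 / 120) = 3

Interpretation: for a small percentage change in X, the percentage change in Y is approximately 3.00 times as large.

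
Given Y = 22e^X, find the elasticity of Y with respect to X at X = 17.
Elasticity = 17

Elasticity = (dY/dX) · (X/Y)

dY/dX = 22·e^X
At X = 17: dY/dX = 22·e^17, Y = 22·e^17

Elasticity = (22·e^17) · (17 / (22·e^17)) = 17

Interpretation: for a small percentage change in X, the percentage change in Y is approximately 17.00 times as large.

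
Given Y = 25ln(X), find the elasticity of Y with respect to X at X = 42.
Elasticity = 1/ln(42) ≈ 0.2675

Elasticity = (dY/dX) · (X/Y)

dY/dX = 25/X
At X = 42: dY/dX = 25/42, Y = 25·ln(42)

Elasticity = (25/42) · (42 / (25·ln(42))) = 1/ln(42) ≈ 0.2675

Interpretation: for a small percentage change in X, the percentage change in Y is approximately 0.27 times as large.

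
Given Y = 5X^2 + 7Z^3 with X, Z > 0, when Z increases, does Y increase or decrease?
Y increases

Taking the partial derivative:
∂Y/∂Z = 21Z^2

∂Y/∂Z = 21Z^2 > 0 (assuming positive values)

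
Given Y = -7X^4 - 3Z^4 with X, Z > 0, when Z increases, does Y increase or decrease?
Y decreases

Taking the partial derivative:
∂Y/∂Z = -12Z^3

∂Y/∂Z = -12Z^3 < 0 (assuming positive values)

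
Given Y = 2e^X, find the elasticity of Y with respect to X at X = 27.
Elasticity = 27

Elasticity = (dY/dX) · (X/Y)

dY/dX = 2·e^X
At X = 27: dY/dX = 2·e^27, Y = 2·e^27

Elasticity = (2·e^27) · (27 / (2·e^27)) = 27

Interpretation: for a small percentage change in X, the percentage change in Y is approximately 27.00 times as large.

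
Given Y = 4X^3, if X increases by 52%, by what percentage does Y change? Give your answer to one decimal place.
251.2%

For Y = 4X^3:
If X → X(1 + 0.52)
Then Y → Y · (1 + 0.52)^3
     ≈ Y · 3.5118

Percentage change = ((1 + 0.52)^3 − 1) × 100% ≈ 251.2%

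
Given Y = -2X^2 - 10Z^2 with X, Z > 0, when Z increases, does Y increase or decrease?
Y decreases

Taking the partial derivative:
∂Y/∂Z = -20Z

∂Y/∂Z = -20Z < 0 (assuming positive values)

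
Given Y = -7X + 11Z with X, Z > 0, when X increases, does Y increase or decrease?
Y decreases

Taking the partial derivative:
∂Y/∂X = -7

∂Y/∂X = -7 < 0 (assuming positive values)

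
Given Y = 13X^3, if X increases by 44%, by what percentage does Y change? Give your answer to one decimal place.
198.6%

For Y = 13X^3:
If X → X(1 + 0.44)
Then Y → Y · (1 + 0.44)^3
     ≈ Y · 2.9860

Percentage change = ((1 + 0.44)^3 − 1) × 100% ≈ 198.6%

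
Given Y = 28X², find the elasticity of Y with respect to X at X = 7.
Elasticity = 2

Elasticity = (dY/dX) · (X/Y)

dY/dX = 56·X
At X = 7: dY/dX = 392, Y = 1372

Elasticity = 392 · (7 / 1372) = 2

Interpretation: for a small percentage change in X, the percentage change in Y is approximately 2.00 times as large.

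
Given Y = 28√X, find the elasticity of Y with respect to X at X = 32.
Elasticity = 1/2

Elasticity = (dY/dX) · (X/Y)

dY/dX = 14/√X
At X = 32: dY/dX = 7·√2/4, Y = 112·√2

Elasticity = (7·√2/4) · (32 / (112·√2)) = 1/2

Interpretation: for a small percentage change in X, the percentage change in Y is approximately 0.50 times as large.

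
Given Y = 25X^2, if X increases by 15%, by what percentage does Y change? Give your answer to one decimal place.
32.3%

For Y = 25X^2:
If X → X(1 + 0.15)
Then Y → Y · (1 + 0.15)^2
     = Y · 1.3225

Percentage change = ((1 + 0.15)^2 − 1) × 100% ≈ 32.3%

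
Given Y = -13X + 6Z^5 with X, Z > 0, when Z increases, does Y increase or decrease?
Y increases

Taking the partial derivative:
∂Y/∂Z = 30Z^4

∂Y/∂Z = 30Z^4 > 0 (assuming positive values)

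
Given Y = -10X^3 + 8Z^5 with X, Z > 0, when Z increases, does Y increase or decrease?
Y increases

Taking the partial derivative:
∂Y/∂Z = 40Z^4

∂Y/∂Z = 40Z^4 > 0 (assuming positive values)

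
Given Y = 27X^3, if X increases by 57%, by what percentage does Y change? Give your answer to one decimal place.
287.0%

For Y = 27X^3:
If X → X(1 + 0.57)
Then Y → Y · (1 + 0.57)^3
     ≈ Y · 3.8699

Percentage change = ((1 + 0.57)^3 − 1) × 100% ≈ 287.0%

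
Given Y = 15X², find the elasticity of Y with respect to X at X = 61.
Elasticity = 2

Elasticity = (dY/dX) · (X/Y)

dY/dX = 30·X
At X = 61: dY/dX = 1830, Y = 55815

Elasticity = 1830 · (61 / 55815) = 2

Interpretation: for a small percentage change in X, the percentage change in Y is approximately 2.00 times as large.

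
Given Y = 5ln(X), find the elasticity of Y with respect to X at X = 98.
Elasticity = 1/ln(98) ≈ 0.2181

Elasticity = (dY/dX) · (X/Y)

dY/dX = 5/X
At X = 98: dY/dX = 5/98, Y = 5·ln(98)

Elasticity = (5/98) · (98 / (5·ln(98))) = 1/ln(98) ≈ 0.2181

Interpretation: for a small percentage change in X, the percentage change in Y is approximately 0.22 times as large.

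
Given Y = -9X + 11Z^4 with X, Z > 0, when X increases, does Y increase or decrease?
Y decreases

Taking the partial derivative:
∂Y/∂X = -9

∂Y/∂X = -9 < 0 (assuming positive values)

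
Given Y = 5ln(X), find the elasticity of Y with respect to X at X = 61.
Elasticity = 1/ln(61) ≈ 0.2433

Elasticity = (dY/dX) · (X/Y)

dY/dX = 5/X
At X = 61: dY/dX = 5/61, Y = 5·ln(61)

Elasticity = (5/61) · (61 / (5·ln(61))) = 1/ln(61) ≈ 0.2433

Interpretation: for a small percentage change in X, the percentage change in Y is approximately 0.24 times as large.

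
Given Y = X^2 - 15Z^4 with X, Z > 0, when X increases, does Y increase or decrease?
Y increases

Taking the partial derivative:
∂Y/∂X = 2X

∂Y/∂X = 2X > 0 (assuming positive values)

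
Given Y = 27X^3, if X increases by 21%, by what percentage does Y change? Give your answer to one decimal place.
77.2%

For Y = 27X^3:
If X → X(1 + 0.21)
Then Y → Y · (1 + 0.21)^3
     ≈ Y · 1.7716

Percentage change = ((1 + 0.21)^3 − 1) × 100% ≈ 77.2%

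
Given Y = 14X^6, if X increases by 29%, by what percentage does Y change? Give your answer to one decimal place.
360.8%

For Y = 14X^6:
If X → X(1 + 0.29)
Then Y → Y · (1 + 0.29)^6
     ≈ Y · 4.6083

Percentage change = ((1 + 0.29)^6 − 1) × 100% ≈ 360.8%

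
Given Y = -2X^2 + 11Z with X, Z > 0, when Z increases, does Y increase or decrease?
Y increases

Taking the partial derivative:
∂Y/∂Z = 11

∂Y/∂Z = 11 > 0 (assuming positive values)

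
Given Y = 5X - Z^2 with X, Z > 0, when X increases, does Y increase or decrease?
Y increases

Taking the partial derivative:
∂Y/∂X = 5

∂Y/∂X = 5 > 0 (assuming positive values)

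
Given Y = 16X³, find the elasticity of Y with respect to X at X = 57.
Elasticity = 3

Elasticity = (dY/dX) · (X/Y)

dY/dX = 48·X²
At X = 57: dY/dX = 155952, Y = 2963088

Elasticity = 155952 · (57 / 2963088) = 3

Interpretation: for a small percentage change in X, the percentage change in Y is approximately 3.00 times as large.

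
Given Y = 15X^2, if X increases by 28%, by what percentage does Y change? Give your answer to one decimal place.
63.8%

For Y = 15X^2:
If X → X(1 + 0.28)
Then Y → Y · (1 + 0.28)^2
     = Y · 1.6384

Percentage change = ((1 + 0.28)^2 − 1) × 100% ≈ 63.8%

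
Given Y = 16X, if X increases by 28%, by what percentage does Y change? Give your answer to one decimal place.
28.0%

For Y = 16X:
If X → X(1 + 0.28)
Then Y → Y · (1 + 0.28)^1
     = Y · 1.2800

Percentage change = ((1 + 0.28)^1 − 1) × 100% = 28.0%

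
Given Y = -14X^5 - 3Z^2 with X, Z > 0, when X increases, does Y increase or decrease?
Y decreases

Taking the partial derivative:
∂Y/∂X = -70X^4

∂Y/∂X = -70X^4 < 0 (assuming positive values)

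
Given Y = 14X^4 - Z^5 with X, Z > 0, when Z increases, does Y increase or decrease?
Y decreases

Taking the partial derivative:
∂Y/∂Z = -5Z^4

∂Y/∂Z = -5Z^4 < 0 (assuming positive values)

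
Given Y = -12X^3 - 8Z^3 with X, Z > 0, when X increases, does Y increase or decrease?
Y decreases

Taking the partial derivative:
∂Y/∂X = -36X^2

∂Y/∂X = -36X^2 < 0 (assuming positive values)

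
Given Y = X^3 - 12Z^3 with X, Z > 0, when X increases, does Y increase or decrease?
Y increases

Taking the partial derivative:
∂Y/∂X = 3X^2

∂Y/∂X = 3X^2 > 0 (assuming positive values)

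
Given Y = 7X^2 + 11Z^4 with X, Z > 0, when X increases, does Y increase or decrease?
Y increases

Taking the partial derivative:
∂Y/∂X = 14X

∂Y/∂X = 14X > 0 (assuming positive values)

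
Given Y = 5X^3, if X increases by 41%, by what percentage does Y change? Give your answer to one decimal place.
180.3%

For Y = 5X^3:
If X → X(1 + 0.41)
Then Y → Y · (1 + 0.41)^3
     ≈ Y · 2.8032

Percentage change = ((1 + 0.41)^3 − 1) × 100% ≈ 180.3%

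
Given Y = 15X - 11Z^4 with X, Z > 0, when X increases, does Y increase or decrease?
Y increases

Taking the partial derivative:
∂Y/∂X = 15

∂Y/∂X = 15 > 0 (assuming positive values)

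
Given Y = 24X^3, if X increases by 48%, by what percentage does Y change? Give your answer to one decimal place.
224.2%

For Y = 24X^3:
If X → X(1 + 0.48)
Then Y → Y · (1 + 0.48)^3
     ≈ Y · 3.2418

Percentage change = ((1 + 0.48)^3 − 1) × 100% ≈ 224.2%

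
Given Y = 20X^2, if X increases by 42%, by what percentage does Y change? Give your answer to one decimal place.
101.6%

For Y = 20X^2:
If X → X(1 + 0.42)
Then Y → Y · (1 + 0.42)^2
     = Y · 2.0164

Percentage change = ((1 + 0.42)^2 − 1) × 100% ≈ 101.6%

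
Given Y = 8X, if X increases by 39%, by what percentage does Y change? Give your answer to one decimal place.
39.0%

For Y = 8X:
If X → X(1 + 0.39)
Then Y → Y · (1 + 0.39)^1
     = Y · 1.3900

Percentage change = ((1 + 0.39)^1 − 1) × 100% = 39.0%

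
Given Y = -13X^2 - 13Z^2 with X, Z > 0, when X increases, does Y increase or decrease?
Y decreases

Taking the partial derivative:
∂Y/∂X = -26X

∂Y/∂X = -26X < 0 (assuming positive values)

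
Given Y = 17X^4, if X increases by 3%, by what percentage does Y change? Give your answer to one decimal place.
12.6%

For Y = 17X^4:
If X → X(1 + 0.03)
Then Y → Y · (1 + 0.03)^4
     ≈ Y · 1.1255

Percentage change = ((1 + 0.03)^4 − 1) × 100% ≈ 12.6%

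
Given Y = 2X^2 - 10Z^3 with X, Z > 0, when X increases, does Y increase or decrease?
Y increases

Taking the partial derivative:
∂Y/∂X = 4X

∂Y/∂X = 4X > 0 (assuming positive values)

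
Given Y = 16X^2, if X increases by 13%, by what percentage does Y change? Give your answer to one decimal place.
27.7%

For Y = 16X^2:
If X → X(1 + 0.13)
Then Y → Y · (1 + 0.13)^2
     = Y · 1.2769

Percentage change = ((1 + 0.13)^2 − 1) × 100% ≈ 27.7%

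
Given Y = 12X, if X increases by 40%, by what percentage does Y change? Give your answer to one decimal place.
40.0%

For Y = 12X:
If X → X(1 + 0.4)
Then Y → Y · (1 + 0.4)^1
     = Y · 1.4000

Percentage change = ((1 + 0.4)^1 − 1) × 100% = 40.0%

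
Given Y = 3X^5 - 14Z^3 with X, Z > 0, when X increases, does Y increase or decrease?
Y increases

Taking the partial derivative:
∂Y/∂X = 15X^4

∂Y/∂X = 15X^4 > 0 (assuming positive values)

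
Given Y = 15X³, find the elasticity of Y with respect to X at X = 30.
Elasticity = 3

Elasticity = (dY/dX) · (X/Y)

dY/dX = 45·X²
At X = 30: dY/dX = 40500, Y = 405000

Elasticity = 40500 · (30 / 405000) = 3

Interpretation: for a small percentage change in X, the percentage change in Y is approximately 3.00 times as large.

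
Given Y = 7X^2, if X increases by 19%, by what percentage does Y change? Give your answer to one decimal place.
41.6%

For Y = 7X^2:
If X → X(1 + 0.19)
Then Y → Y · (1 + 0.19)^2
     = Y · 1.4161

Percentage change = ((1 + 0.19)^2 − 1) × 100% ≈ 41.6%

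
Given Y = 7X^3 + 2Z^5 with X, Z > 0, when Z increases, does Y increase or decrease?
Y increases

Taking the partial derivative:
∂Y/∂Z = 10Z^4

∂Y/∂Z = 10Z^4 > 0 (assuming positive values)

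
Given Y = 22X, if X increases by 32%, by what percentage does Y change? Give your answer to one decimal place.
32.0%

For Y = 22X:
If X → X(1 + 0.32)
Then Y → Y · (1 + 0.32)^1
     = Y · 1.3200

Percentage change = ((1 + 0.32)^1 − 1) × 100% = 32.0%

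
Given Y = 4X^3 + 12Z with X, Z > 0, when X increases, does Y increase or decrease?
Y increases

Taking the partial derivative:
∂Y/∂X = 12X^2

∂Y/∂X = 12X^2 > 0 (assuming positive values)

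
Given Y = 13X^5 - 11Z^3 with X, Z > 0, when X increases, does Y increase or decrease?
Y increases

Taking the partial derivative:
∂Y/∂X = 65X^4

∂Y/∂X = 65X^4 > 0 (assuming positive values)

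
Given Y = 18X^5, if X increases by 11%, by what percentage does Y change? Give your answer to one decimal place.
68.5%

For Y = 18X^5:
If X → X(1 + 0.11)
Then Y → Y · (1 + 0.11)^5
     ≈ Y · 1.6851

Percentage change = ((1 + 0.11)^5 − 1) × 100% ≈ 68.5%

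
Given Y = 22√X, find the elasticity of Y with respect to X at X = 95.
Elasticity = 1/2

Elasticity = (dY/dX) · (X/Y)

dY/dX = 11/√X
At X = 95: dY/dX = 11·√95/95, Y = 22·√95

Elasticity = (11·√95/95) · (95 / (22·√95)) = 1/2

Interpretation: for a small percentage change in X, the percentage change in Y is approximately 0.50 times as large.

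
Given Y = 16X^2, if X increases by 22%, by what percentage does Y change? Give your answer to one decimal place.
48.8%

For Y = 16X^2:
If X → X(1 + 0.22)
Then Y → Y · (1 + 0.22)^2
     = Y · 1.4884

Percentage change = ((1 + 0.22)^2 − 1) × 100% ≈ 48.8%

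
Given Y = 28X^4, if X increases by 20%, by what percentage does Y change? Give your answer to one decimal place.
107.4%

For Y = 28X^4:
If X → X(1 + 0.2)
Then Y → Y · (1 + 0.2)^4
     = Y · 2.0736

Percentage change = ((1 + 0.2)^4 − 1) × 100% ≈ 107.4%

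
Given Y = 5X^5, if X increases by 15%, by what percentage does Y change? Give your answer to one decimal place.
101.1%

For Y = 5X^5:
If X → X(1 + 0.15)
Then Y → Y · (1 + 0.15)^5
     ≈ Y · 2.0114

Percentage change = ((1 + 0.15)^5 − 1) × 100% ≈ 101.1%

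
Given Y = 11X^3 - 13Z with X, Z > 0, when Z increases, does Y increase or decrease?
Y decreases

Taking the partial derivative:
∂Y/∂Z = -13

∂Y/∂Z = -13 < 0 (assuming positive values)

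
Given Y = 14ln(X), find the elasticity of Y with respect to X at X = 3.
Elasticity = 1/ln(3) ≈ 0.9102

Elasticity = (dY/dX) · (X/Y)

dY/dX = 14/X
At X = 3: dY/dX = 14/3, Y = 14·ln(3)

Elasticity = (14/3) · (3 / (14·ln(3))) = 1/ln(3) ≈ 0.9102

Interpretation: for a small percentage change in X, the percentage change in Y is approximately 0.91 times as large.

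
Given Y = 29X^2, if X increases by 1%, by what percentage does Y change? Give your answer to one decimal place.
2.0%

For Y = 29X^2:
If X → X(1 + 0.01)
Then Y → Y · (1 + 0.01)^2
     = Y · 1.0201

Percentage change = ((1 + 0.01)^2 − 1) × 100% ≈ 2.0%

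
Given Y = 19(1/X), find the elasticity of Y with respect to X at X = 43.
Elasticity = -1

Elasticity = (dY/dX) · (X/Y)

dY/dX = -19/X²
At X = 43: dY/dX = -19/1849, Y = 19/43

Elasticity = (-19/1849) · (43 / (19/43)) = -1

Interpretation: for a small percentage change in X, the percentage change in Y is approximately -1.00 times as large.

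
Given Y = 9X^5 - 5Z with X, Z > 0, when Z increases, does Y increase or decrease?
Y decreases

Taking the partial derivative:
∂Y/∂Z = -5

∂Y/∂Z = -5 < 0 (assuming positive values)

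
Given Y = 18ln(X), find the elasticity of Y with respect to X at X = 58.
Elasticity = 1/ln(58) ≈ 0.2463

Elasticity = (dY/dX) · (X/Y)

dY/dX = 18/X
At X = 58: dY/dX = 9/29, Y = 18·ln(58)

Elasticity = (9/29) · (58 / (18·ln(58))) = 1/ln(58) ≈ 0.2463

Interpretation: for a small percentage change in X, the percentage change in Y is approximately 0.25 times as large.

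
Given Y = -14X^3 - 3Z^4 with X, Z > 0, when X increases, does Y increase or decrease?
Y decreases

Taking the partial derivative:
∂Y/∂X = -42X^2

∂Y/∂X = -42X^2 < 0 (assuming positive values)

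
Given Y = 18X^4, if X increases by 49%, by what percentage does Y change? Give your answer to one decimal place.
392.9%

For Y = 18X^4:
If X → X(1 + 0.49)
Then Y → Y · (1 + 0.49)^4
     ≈ Y · 4.9288

Percentage change = ((1 + 0.49)^4 − 1) × 100% ≈ 392.9%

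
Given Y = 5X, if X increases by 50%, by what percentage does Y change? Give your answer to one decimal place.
50.0%

For Y = 5X:
If X → X(1 + 0.5)
Then Y → Y · (1 + 0.5)^1
     = Y · 1.5000

Percentage change = ((1 + 0.5)^1 − 1) × 100% = 50.0%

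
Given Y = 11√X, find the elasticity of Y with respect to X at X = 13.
Elasticity = 1/2

Elasticity = (dY/dX) · (X/Y)

dY/dX = 11/(2·√X)
At X = 13: dY/dX = 11·√13/26, Y = 11·√13

Elasticity = (11·√13/26) · (13 / (11·√13)) = 1/2

Interpretation: for a small percentage change in X, the percentage change in Y is approximately 0.50 times as large.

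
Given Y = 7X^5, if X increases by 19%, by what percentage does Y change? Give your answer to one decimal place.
138.6%

For Y = 7X^5:
If X → X(1 + 0.19)
Then Y → Y · (1 + 0.19)^5
     ≈ Y · 2.3864

Percentage change = ((1 + 0.19)^5 − 1) × 100% ≈ 138.6%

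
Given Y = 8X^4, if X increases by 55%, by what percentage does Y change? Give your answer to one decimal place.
477.2%

For Y = 8X^4:
If X → X(1 + 0.55)
Then Y → Y · (1 + 0.55)^4
     ≈ Y · 5.7720

Percentage change = ((1 + 0.55)^4 − 1) × 100% ≈ 477.2%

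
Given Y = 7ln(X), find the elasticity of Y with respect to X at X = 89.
Elasticity = 1/ln(89) ≈ 0.2228

Elasticity = (dY/dX) · (X/Y)

dY/dX = 7/X
At X = 89: dY/dX = 7/89, Y = 7·ln(89)

Elasticity = (7/89) · (89 / (7·ln(89))) = 1/ln(89) ≈ 0.2228

Interpretation: for a small percentage change in X, the percentage change in Y is approximately 0.22 times as large.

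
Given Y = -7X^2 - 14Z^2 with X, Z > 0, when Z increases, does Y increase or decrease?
Y decreases

Taking the partial derivative:
∂Y/∂Z = -28Z

∂Y/∂Z = -28Z < 0 (assuming positive values)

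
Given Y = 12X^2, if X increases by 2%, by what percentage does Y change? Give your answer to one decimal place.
4.0%

For Y = 12X^2:
If X → X(1 + 0.02)
Then Y → Y · (1 + 0.02)^2
     = Y · 1.0404

Percentage change = ((1 + 0.02)^2 − 1) × 100% ≈ 4.0%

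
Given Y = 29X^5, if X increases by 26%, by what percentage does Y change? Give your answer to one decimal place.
217.6%

For Y = 29X^5:
If X → X(1 + 0.26)
Then Y → Y · (1 + 0.26)^5
     ≈ Y · 3.1758

Percentage change = ((1 + 0.26)^5 − 1) × 100% ≈ 217.6%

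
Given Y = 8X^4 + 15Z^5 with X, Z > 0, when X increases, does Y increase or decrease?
Y increases

Taking the partial derivative:
∂Y/∂X = 32X^3

∂Y/∂X = 32X^3 > 0 (assuming positive values)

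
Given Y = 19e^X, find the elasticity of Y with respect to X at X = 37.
Elasticity = 37

Elasticity = (dY/dX) · (X/Y)

dY/dX = 19·e^X
At X = 37: dY/dX = 19·e^37, Y = 19·e^37

Elasticity = (19·e^37) · (37 / (19·e^37)) = 37

Interpretation: for a small percentage change in X, the percentage change in Y is approximately 37.00 times as large.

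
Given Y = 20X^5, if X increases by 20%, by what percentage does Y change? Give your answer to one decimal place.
148.8%

For Y = 20X^5:
If X → X(1 + 0.2)
Then Y → Y · (1 + 0.2)^5
     ≈ Y · 2.4883

Percentage change = ((1 + 0.2)^5 − 1) × 100% ≈ 148.8%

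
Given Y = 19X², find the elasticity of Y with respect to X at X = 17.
Elasticity = 2

Elasticity = (dY/dX) · (X/Y)

dY/dX = 38·X
At X = 17: dY/dX = 646, Y = 5491

Elasticity = 646 · (17 / 5491) = 2

Interpretation: for a small percentage change in X, the percentage change in Y is approximately 2.00 times as large.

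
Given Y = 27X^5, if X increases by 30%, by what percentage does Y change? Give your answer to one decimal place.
271.3%

For Y = 27X^5:
If X → X(1 + 0.3)
Then Y → Y · (1 + 0.3)^5
     ≈ Y · 3.7129

Percentage change = ((1 + 0.3)^5 − 1) × 100% ≈ 271.3%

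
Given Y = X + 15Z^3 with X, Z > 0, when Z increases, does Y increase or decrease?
Y increases

Taking the partial derivative:
∂Y/∂Z = 45Z^2

∂Y/∂Z = 45Z^2 > 0 (assuming positive values)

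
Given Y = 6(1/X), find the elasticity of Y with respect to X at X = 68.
Elasticity = -1

Elasticity = (dY/dX) · (X/Y)

dY/dX = -6/X²
At X = 68: dY/dX = -3/2312, Y = 3/34

Elasticity = (-3/2312) · (68 / (3/34)) = -1

Interpretation: for a small percentage change in X, the percentage change in Y is approximately -1.00 times as large.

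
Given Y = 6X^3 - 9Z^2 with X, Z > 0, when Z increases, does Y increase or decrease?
Y decreases

Taking the partial derivative:
∂Y/∂Z = -18Z

∂Y/∂Z = -18Z < 0 (assuming positive values)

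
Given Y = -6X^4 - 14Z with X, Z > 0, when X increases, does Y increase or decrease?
Y decreases

Taking the partial derivative:
∂Y/∂X = -24X^3

∂Y/∂X = -24X^3 < 0 (assuming positive values)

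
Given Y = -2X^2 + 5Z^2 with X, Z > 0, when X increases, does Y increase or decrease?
Y decreases

Taking the partial derivative:
∂Y/∂X = -4X

∂Y/∂X = -4X < 0 (assuming positive values)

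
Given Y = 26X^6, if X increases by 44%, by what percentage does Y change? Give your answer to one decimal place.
791.6%

For Y = 26X^6:
If X → X(1 + 0.44)
Then Y → Y · (1 + 0.44)^6
     ≈ Y · 8.9161

Percentage change = ((1 + 0.44)^6 − 1) × 100% ≈ 791.6%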